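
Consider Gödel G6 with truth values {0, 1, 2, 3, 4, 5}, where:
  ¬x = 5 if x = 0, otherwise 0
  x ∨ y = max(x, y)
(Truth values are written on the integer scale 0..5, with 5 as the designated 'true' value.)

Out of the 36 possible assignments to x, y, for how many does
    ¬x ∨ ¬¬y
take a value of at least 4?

31

value 5: 31 assignments (counts)
value 0: 5 assignments
So 31 of the 36 assignments meet the threshold.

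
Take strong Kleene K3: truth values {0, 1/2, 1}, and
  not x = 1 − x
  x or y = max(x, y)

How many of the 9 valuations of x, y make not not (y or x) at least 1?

5

x = 0, y = 0 ↦ 0  <
x = 0, y = 1/2 ↦ 1/2  <
x = 0, y = 1 ↦ 1  ≥
x = 1/2, y = 0 ↦ 1/2  <
x = 1/2, y = 1/2 ↦ 1/2  <
x = 1/2, y = 1 ↦ 1  ≥
x = 1, y = 0 ↦ 1  ≥
x = 1, y = 1/2 ↦ 1  ≥
x = 1, y = 1 ↦ 1  ≥
So 5 of the 9 assignments meet the threshold.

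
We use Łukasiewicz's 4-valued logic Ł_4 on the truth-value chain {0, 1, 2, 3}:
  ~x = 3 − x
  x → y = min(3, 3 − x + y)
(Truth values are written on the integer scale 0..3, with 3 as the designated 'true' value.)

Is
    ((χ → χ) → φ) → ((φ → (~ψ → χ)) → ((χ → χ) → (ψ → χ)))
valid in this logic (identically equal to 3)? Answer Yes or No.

Counterexample: take φ = 1, ψ = 3, χ = 0.
χ → χ = 0 → 0 = 3
(χ → χ) → φ = 3 → 1 = 1
~ψ = ~3 = 0
~ψ → χ = 0 → 0 = 3
φ → (~ψ → χ) = 1 → 3 = 3
χ → χ = 0 → 0 = 3
ψ → χ = 3 → 0 = 0
(χ → χ) → (ψ → χ) = 3 → 0 = 0
(φ → (~ψ → χ)) → ((χ → χ) → (ψ → χ)) = 3 → 0 = 0
((χ → χ) → φ) → ((φ → (~ψ → χ)) → ((χ → χ) → (ψ → χ))) = 1 → 0 = 2
This gives 2 ≠ 3.

No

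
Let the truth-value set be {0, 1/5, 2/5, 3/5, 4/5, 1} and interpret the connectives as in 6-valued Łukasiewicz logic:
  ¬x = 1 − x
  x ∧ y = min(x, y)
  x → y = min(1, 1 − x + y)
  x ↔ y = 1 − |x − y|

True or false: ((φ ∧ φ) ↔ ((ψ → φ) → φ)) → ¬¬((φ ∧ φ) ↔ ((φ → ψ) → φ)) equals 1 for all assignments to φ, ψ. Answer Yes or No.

Counterexample: take φ = 1/5, ψ = 0.
φ ∧ φ = 1/5 ∧ 1/5 = 1/5
ψ → φ = 0 → 1/5 = 1
(ψ → φ) → φ = 1 → 1/5 = 1/5
(φ ∧ φ) ↔ ((ψ → φ) → φ) = 1/5 ↔ 1/5 = 1
φ ∧ φ = 1/5 ∧ 1/5 = 1/5
φ → ψ = 1/5 → 0 = 4/5
(φ → ψ) → φ = 4/5 → 1/5 = 2/5
(φ ∧ φ) ↔ ((φ → ψ) → φ) = 1/5 ↔ 2/5 = 4/5
¬((φ ∧ φ) ↔ ((φ → ψ) → φ)) = ¬4/5 = 1/5
¬¬((φ ∧ φ) ↔ ((φ → ψ) → φ)) = ¬1/5 = 4/5
((φ ∧ φ) ↔ ((ψ → φ) → φ)) → ¬¬((φ ∧ φ) ↔ ((φ → ψ) → φ)) = 1 → 4/5 = 4/5
This gives 4/5 ≠ 1.

No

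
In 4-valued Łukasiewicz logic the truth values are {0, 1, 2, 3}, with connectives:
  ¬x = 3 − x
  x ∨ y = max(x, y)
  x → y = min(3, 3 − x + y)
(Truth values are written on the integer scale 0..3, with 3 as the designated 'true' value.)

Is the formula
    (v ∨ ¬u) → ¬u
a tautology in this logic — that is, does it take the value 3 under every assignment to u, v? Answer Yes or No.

No

Counterexample: take u = 1, v = 3.
¬u = ¬1 = 2
v ∨ ¬u = 3 ∨ 2 = 3
(v ∨ ¬u) → ¬u = 3 → 2 = 2
This gives 2 ≠ 3.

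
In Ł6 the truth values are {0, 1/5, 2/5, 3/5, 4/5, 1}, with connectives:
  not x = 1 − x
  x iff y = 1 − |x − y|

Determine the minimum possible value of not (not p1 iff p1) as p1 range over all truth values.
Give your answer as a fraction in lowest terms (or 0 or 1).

Take p1 = 2/5:
not p1 = not 2/5 = 3/5
not p1 iff p1 = 3/5 iff 2/5 = 4/5
not (not p1 iff p1) = not 4/5 = 1/5
No assignment yields a value below 1/5, so this is the minimum.

1/5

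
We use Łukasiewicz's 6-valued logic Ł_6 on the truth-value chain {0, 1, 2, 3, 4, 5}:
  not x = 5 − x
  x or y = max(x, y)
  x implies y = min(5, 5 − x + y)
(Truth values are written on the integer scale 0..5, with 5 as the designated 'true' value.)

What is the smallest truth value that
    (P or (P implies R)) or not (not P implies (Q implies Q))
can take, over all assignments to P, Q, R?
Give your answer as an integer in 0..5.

3

Take P = 2, Q = 0, R = 0:
P implies R = 2 implies 0 = 3
P or (P implies R) = 2 or 3 = 3
not P = not 2 = 3
Q implies Q = 0 implies 0 = 5
not P implies (Q implies Q) = 3 implies 5 = 5
not (not P implies (Q implies Q)) = not 5 = 0
(P or (P implies R)) or not (not P implies (Q implies Q)) = 3 or 0 = 3
No assignment yields a value below 3, so this is the minimum.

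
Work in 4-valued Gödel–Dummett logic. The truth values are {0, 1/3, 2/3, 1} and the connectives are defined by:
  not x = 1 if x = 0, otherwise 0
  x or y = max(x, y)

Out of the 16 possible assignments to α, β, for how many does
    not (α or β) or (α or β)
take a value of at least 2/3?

13

α = 0, β = 0 ↦ 1  ≥
α = 0, β = 1/3 ↦ 1/3  <
α = 0, β = 2/3 ↦ 2/3  ≥
α = 0, β = 1 ↦ 1  ≥
α = 1/3, β = 0 ↦ 1/3  <
α = 1/3, β = 1/3 ↦ 1/3  <
α = 1/3, β = 2/3 ↦ 2/3  ≥
α = 1/3, β = 1 ↦ 1  ≥
α = 2/3, β = 0 ↦ 2/3  ≥
α = 2/3, β = 1/3 ↦ 2/3  ≥
α = 2/3, β = 2/3 ↦ 2/3  ≥
α = 2/3, β = 1 ↦ 1  ≥
α = 1, β = 0 ↦ 1  ≥
α = 1, β = 1/3 ↦ 1  ≥
α = 1, β = 2/3 ↦ 1  ≥
α = 1, β = 1 ↦ 1  ≥
So 13 of the 16 assignments meet the threshold.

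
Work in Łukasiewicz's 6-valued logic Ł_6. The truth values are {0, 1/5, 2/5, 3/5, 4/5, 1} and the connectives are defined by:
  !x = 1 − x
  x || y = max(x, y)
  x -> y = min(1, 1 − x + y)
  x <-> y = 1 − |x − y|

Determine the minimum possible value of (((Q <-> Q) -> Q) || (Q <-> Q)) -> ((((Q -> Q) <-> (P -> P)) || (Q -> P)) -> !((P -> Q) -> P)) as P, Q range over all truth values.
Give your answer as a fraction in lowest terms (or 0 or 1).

Take P = 3/5, Q = 0:
Q <-> Q = 0 <-> 0 = 1
(Q <-> Q) -> Q = 1 -> 0 = 0
Q <-> Q = 0 <-> 0 = 1
((Q <-> Q) -> Q) || (Q <-> Q) = 0 || 1 = 1
Q -> Q = 0 -> 0 = 1
P -> P = 3/5 -> 3/5 = 1
(Q -> Q) <-> (P -> P) = 1 <-> 1 = 1
Q -> P = 0 -> 3/5 = 1
((Q -> Q) <-> (P -> P)) || (Q -> P) = 1 || 1 = 1
P -> Q = 3/5 -> 0 = 2/5
(P -> Q) -> P = 2/5 -> 3/5 = 1
!((P -> Q) -> P) = !1 = 0
(((Q -> Q) <-> (P -> P)) || (Q -> P)) -> !((P -> Q) -> P) = 1 -> 0 = 0
(((Q <-> Q) -> Q) || (Q <-> Q)) -> ((((Q -> Q) <-> (P -> P)) || (Q -> P)) -> !((P -> Q) -> P)) = 1 -> 0 = 0
No assignment yields a value below 0, so this is the minimum.

0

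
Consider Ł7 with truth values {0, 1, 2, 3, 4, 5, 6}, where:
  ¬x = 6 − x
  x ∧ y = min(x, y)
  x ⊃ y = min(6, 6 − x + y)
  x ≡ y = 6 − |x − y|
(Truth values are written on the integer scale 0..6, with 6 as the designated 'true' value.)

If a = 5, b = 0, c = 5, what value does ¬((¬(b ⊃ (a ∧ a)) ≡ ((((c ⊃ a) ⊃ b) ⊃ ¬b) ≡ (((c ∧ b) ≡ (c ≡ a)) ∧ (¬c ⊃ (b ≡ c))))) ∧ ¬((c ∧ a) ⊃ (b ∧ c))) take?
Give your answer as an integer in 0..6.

a ∧ a = 5 ∧ 5 = 5
b ⊃ (a ∧ a) = 0 ⊃ 5 = 6
¬(b ⊃ (a ∧ a)) = ¬6 = 0
c ⊃ a = 5 ⊃ 5 = 6
(c ⊃ a) ⊃ b = 6 ⊃ 0 = 0
¬b = ¬0 = 6
((c ⊃ a) ⊃ b) ⊃ ¬b = 0 ⊃ 6 = 6
c ∧ b = 5 ∧ 0 = 0
c ≡ a = 5 ≡ 5 = 6
(c ∧ b) ≡ (c ≡ a) = 0 ≡ 6 = 0
¬c = ¬5 = 1
b ≡ c = 0 ≡ 5 = 1
¬c ⊃ (b ≡ c) = 1 ⊃ 1 = 6
((c ∧ b) ≡ (c ≡ a)) ∧ (¬c ⊃ (b ≡ c)) = 0 ∧ 6 = 0
(((c ⊃ a) ⊃ b) ⊃ ¬b) ≡ (((c ∧ b) ≡ (c ≡ a)) ∧ (¬c ⊃ (b ≡ c))) = 6 ≡ 0 = 0
¬(b ⊃ (a ∧ a)) ≡ ((((c ⊃ a) ⊃ b) ⊃ ¬b) ≡ (((c ∧ b) ≡ (c ≡ a)) ∧ (¬c ⊃ (b ≡ c)))) = 0 ≡ 0 = 6
c ∧ a = 5 ∧ 5 = 5
b ∧ c = 0 ∧ 5 = 0
(c ∧ a) ⊃ (b ∧ c) = 5 ⊃ 0 = 1
¬((c ∧ a) ⊃ (b ∧ c)) = ¬1 = 5
(¬(b ⊃ (a ∧ a)) ≡ ((((c ⊃ a) ⊃ b) ⊃ ¬b) ≡ (((c ∧ b) ≡ (c ≡ a)) ∧ (¬c ⊃ (b ≡ c))))) ∧ ¬((c ∧ a) ⊃ (b ∧ c)) = 6 ∧ 5 = 5
¬((¬(b ⊃ (a ∧ a)) ≡ ((((c ⊃ a) ⊃ b) ⊃ ¬b) ≡ (((c ∧ b) ≡ (c ≡ a)) ∧ (¬c ⊃ (b ≡ c))))) ∧ ¬((c ∧ a) ⊃ (b ∧ c))) = ¬5 = 1

1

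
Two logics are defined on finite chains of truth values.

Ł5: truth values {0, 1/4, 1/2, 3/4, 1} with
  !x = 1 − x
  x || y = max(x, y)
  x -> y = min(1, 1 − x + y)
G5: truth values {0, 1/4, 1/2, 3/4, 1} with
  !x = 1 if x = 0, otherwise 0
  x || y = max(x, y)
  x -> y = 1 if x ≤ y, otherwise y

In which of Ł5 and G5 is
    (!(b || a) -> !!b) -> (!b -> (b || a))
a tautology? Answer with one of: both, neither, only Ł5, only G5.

In Ł5: every assignment gives 1 — tautology.
In G5: at a = 1/4, b = 0 the value is 1/4 — not a tautology.

only Ł5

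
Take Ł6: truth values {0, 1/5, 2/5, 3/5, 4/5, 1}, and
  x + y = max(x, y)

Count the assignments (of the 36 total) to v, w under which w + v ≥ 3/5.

value 1: 11 assignments (counts)
value 4/5: 9 assignments (counts)
value 3/5: 7 assignments (counts)
value 2/5: 5 assignments
value 1/5: 3 assignments
value 0: 1 assignment
So 27 of the 36 assignments meet the threshold.

27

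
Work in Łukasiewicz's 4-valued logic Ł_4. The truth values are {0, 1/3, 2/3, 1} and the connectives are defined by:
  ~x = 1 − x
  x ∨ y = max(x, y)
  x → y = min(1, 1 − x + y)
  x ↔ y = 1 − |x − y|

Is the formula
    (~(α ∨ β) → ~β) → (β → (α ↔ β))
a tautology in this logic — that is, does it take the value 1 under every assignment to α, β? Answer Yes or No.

No

Counterexample: take α = 0, β = 2/3.
α ∨ β = 0 ∨ 2/3 = 2/3
~(α ∨ β) = ~2/3 = 1/3
~β = ~2/3 = 1/3
~(α ∨ β) → ~β = 1/3 → 1/3 = 1
α ↔ β = 0 ↔ 2/3 = 1/3
β → (α ↔ β) = 2/3 → 1/3 = 2/3
(~(α ∨ β) → ~β) → (β → (α ↔ β)) = 1 → 2/3 = 2/3
This gives 2/3 ≠ 1.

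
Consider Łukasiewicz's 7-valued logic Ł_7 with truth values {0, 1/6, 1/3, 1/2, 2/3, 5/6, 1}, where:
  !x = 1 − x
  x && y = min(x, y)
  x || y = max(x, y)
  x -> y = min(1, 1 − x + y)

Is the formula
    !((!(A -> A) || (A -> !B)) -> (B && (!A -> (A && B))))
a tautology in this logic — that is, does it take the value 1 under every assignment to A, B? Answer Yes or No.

No

Counterexample: take A = 1/6, B = 1/6.
A -> A = 1/6 -> 1/6 = 1
!(A -> A) = !1 = 0
!B = !1/6 = 5/6
A -> !B = 1/6 -> 5/6 = 1
!(A -> A) || (A -> !B) = 0 || 1 = 1
!A = !1/6 = 5/6
A && B = 1/6 && 1/6 = 1/6
!A -> (A && B) = 5/6 -> 1/6 = 1/3
B && (!A -> (A && B)) = 1/6 && 1/3 = 1/6
(!(A -> A) || (A -> !B)) -> (B && (!A -> (A && B))) = 1 -> 1/6 = 1/6
!((!(A -> A) || (A -> !B)) -> (B && (!A -> (A && B)))) = !1/6 = 5/6
This gives 5/6 ≠ 1.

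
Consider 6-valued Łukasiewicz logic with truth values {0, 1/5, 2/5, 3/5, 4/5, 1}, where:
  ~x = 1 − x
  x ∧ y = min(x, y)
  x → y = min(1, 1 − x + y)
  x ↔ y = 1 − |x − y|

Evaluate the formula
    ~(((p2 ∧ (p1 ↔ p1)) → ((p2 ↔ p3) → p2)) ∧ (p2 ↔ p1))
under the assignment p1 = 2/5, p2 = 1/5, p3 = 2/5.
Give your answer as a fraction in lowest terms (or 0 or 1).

p1 ↔ p1 = 2/5 ↔ 2/5 = 1
p2 ∧ (p1 ↔ p1) = 1/5 ∧ 1 = 1/5
p2 ↔ p3 = 1/5 ↔ 2/5 = 4/5
(p2 ↔ p3) → p2 = 4/5 → 1/5 = 2/5
(p2 ∧ (p1 ↔ p1)) → ((p2 ↔ p3) → p2) = 1/5 → 2/5 = 1
p2 ↔ p1 = 1/5 ↔ 2/5 = 4/5
((p2 ∧ (p1 ↔ p1)) → ((p2 ↔ p3) → p2)) ∧ (p2 ↔ p1) = 1 ∧ 4/5 = 4/5
~(((p2 ∧ (p1 ↔ p1)) → ((p2 ↔ p3) → p2)) ∧ (p2 ↔ p1)) = ~4/5 = 1/5

1/5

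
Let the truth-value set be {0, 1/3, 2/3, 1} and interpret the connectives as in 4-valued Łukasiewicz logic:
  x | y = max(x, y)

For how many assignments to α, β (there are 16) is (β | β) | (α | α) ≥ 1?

7

α = 0, β = 0 ↦ 0  <
α = 0, β = 1/3 ↦ 1/3  <
α = 0, β = 2/3 ↦ 2/3  <
α = 0, β = 1 ↦ 1  ≥
α = 1/3, β = 0 ↦ 1/3  <
α = 1/3, β = 1/3 ↦ 1/3  <
α = 1/3, β = 2/3 ↦ 2/3  <
α = 1/3, β = 1 ↦ 1  ≥
α = 2/3, β = 0 ↦ 2/3  <
α = 2/3, β = 1/3 ↦ 2/3  <
α = 2/3, β = 2/3 ↦ 2/3  <
α = 2/3, β = 1 ↦ 1  ≥
α = 1, β = 0 ↦ 1  ≥
α = 1, β = 1/3 ↦ 1  ≥
α = 1, β = 2/3 ↦ 1  ≥
α = 1, β = 1 ↦ 1  ≥
So 7 of the 16 assignments meet the threshold.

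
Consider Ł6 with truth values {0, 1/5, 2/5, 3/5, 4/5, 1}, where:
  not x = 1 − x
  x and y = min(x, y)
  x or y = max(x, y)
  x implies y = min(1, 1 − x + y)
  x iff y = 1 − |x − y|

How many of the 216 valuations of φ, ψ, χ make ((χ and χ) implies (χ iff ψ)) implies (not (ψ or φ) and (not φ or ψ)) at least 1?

27

value 1: 27 assignments (counts)
value 4/5: 23 assignments
value 3/5: 25 assignments
value 2/5: 40 assignments
value 1/5: 44 assignments
value 0: 57 assignments
So 27 of the 216 assignments meet the threshold.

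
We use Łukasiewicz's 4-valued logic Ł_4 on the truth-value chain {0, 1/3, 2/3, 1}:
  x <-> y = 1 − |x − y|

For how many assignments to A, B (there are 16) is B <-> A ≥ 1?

A = 0, B = 0 ↦ 1  ≥
A = 0, B = 1/3 ↦ 2/3  <
A = 0, B = 2/3 ↦ 1/3  <
A = 0, B = 1 ↦ 0  <
A = 1/3, B = 0 ↦ 2/3  <
A = 1/3, B = 1/3 ↦ 1  ≥
A = 1/3, B = 2/3 ↦ 2/3  <
A = 1/3, B = 1 ↦ 1/3  <
A = 2/3, B = 0 ↦ 1/3  <
A = 2/3, B = 1/3 ↦ 2/3  <
A = 2/3, B = 2/3 ↦ 1  ≥
A = 2/3, B = 1 ↦ 2/3  <
A = 1, B = 0 ↦ 0  <
A = 1, B = 1/3 ↦ 1/3  <
A = 1, B = 2/3 ↦ 2/3  <
A = 1, B = 1 ↦ 1  ≥
So 4 of the 16 assignments meet the threshold.

4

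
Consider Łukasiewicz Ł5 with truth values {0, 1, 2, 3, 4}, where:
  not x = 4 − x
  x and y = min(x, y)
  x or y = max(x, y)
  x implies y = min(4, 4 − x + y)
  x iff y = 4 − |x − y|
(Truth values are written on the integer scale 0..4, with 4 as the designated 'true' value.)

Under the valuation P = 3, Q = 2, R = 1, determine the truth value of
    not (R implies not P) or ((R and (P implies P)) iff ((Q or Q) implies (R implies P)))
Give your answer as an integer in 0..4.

not P = not 3 = 1
R implies not P = 1 implies 1 = 4
not (R implies not P) = not 4 = 0
P implies P = 3 implies 3 = 4
R and (P implies P) = 1 and 4 = 1
Q or Q = 2 or 2 = 2
R implies P = 1 implies 3 = 4
(Q or Q) implies (R implies P) = 2 implies 4 = 4
(R and (P implies P)) iff ((Q or Q) implies (R implies P)) = 1 iff 4 = 1
not (R implies not P) or ((R and (P implies P)) iff ((Q or Q) implies (R implies P))) = 0 or 1 = 1

1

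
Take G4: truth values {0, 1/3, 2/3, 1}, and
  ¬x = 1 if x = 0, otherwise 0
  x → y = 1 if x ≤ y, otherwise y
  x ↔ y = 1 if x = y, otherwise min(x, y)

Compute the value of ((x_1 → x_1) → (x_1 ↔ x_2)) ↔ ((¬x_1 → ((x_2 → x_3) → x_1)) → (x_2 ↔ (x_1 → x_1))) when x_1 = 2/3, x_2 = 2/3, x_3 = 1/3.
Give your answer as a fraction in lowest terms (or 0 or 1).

2/3

x_1 → x_1 = 2/3 → 2/3 = 1
x_1 ↔ x_2 = 2/3 ↔ 2/3 = 1
(x_1 → x_1) → (x_1 ↔ x_2) = 1 → 1 = 1
¬x_1 = ¬2/3 = 0
x_2 → x_3 = 2/3 → 1/3 = 1/3
(x_2 → x_3) → x_1 = 1/3 → 2/3 = 1
¬x_1 → ((x_2 → x_3) → x_1) = 0 → 1 = 1
x_1 → x_1 = 2/3 → 2/3 = 1
x_2 ↔ (x_1 → x_1) = 2/3 ↔ 1 = 2/3
(¬x_1 → ((x_2 → x_3) → x_1)) → (x_2 ↔ (x_1 → x_1)) = 1 → 2/3 = 2/3
((x_1 → x_1) → (x_1 ↔ x_2)) ↔ ((¬x_1 → ((x_2 → x_3) → x_1)) → (x_2 ↔ (x_1 → x_1))) = 1 ↔ 2/3 = 2/3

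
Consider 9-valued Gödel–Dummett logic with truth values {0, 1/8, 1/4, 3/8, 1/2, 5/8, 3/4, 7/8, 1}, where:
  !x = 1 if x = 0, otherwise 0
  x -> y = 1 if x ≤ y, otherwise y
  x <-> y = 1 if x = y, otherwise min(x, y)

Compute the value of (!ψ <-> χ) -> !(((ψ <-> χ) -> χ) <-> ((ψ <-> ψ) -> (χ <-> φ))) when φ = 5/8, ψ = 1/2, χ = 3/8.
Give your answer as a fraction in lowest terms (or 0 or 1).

1

!ψ = !1/2 = 0
!ψ <-> χ = 0 <-> 3/8 = 0
ψ <-> χ = 1/2 <-> 3/8 = 3/8
(ψ <-> χ) -> χ = 3/8 -> 3/8 = 1
ψ <-> ψ = 1/2 <-> 1/2 = 1
χ <-> φ = 3/8 <-> 5/8 = 3/8
(ψ <-> ψ) -> (χ <-> φ) = 1 -> 3/8 = 3/8
((ψ <-> χ) -> χ) <-> ((ψ <-> ψ) -> (χ <-> φ)) = 1 <-> 3/8 = 3/8
!(((ψ <-> χ) -> χ) <-> ((ψ <-> ψ) -> (χ <-> φ))) = !3/8 = 0
(!ψ <-> χ) -> !(((ψ <-> χ) -> χ) <-> ((ψ <-> ψ) -> (χ <-> φ))) = 0 -> 0 = 1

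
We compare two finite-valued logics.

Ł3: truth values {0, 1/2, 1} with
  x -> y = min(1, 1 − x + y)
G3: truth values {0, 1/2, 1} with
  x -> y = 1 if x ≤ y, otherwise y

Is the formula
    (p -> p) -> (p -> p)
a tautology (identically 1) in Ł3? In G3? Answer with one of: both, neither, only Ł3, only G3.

In Ł3: every assignment gives 1 — tautology.
In G3: every assignment gives 1 — tautology.

both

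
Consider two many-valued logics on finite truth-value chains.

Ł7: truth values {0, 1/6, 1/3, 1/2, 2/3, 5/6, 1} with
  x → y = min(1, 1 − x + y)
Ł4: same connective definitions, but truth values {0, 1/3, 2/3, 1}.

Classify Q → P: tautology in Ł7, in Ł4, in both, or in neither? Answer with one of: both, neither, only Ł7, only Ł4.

neither

In Ł7: at P = 0, Q = 1/6 the value is 5/6 — not a tautology.
In Ł4: at P = 0, Q = 1/3 the value is 2/3 — not a tautology.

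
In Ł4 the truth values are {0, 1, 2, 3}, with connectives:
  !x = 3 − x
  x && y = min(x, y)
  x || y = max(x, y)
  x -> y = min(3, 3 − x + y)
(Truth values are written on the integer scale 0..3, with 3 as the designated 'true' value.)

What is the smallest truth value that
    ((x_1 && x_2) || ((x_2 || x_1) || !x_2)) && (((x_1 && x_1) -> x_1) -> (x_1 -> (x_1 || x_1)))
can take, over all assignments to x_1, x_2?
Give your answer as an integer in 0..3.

Take x_1 = 0, x_2 = 1:
x_1 && x_2 = 0 && 1 = 0
x_2 || x_1 = 1 || 0 = 1
!x_2 = !1 = 2
(x_2 || x_1) || !x_2 = 1 || 2 = 2
(x_1 && x_2) || ((x_2 || x_1) || !x_2) = 0 || 2 = 2
x_1 && x_1 = 0 && 0 = 0
(x_1 && x_1) -> x_1 = 0 -> 0 = 3
x_1 || x_1 = 0 || 0 = 0
x_1 -> (x_1 || x_1) = 0 -> 0 = 3
((x_1 && x_1) -> x_1) -> (x_1 -> (x_1 || x_1)) = 3 -> 3 = 3
((x_1 && x_2) || ((x_2 || x_1) || !x_2)) && (((x_1 && x_1) -> x_1) -> (x_1 -> (x_1 || x_1))) = 2 && 3 = 2
No assignment yields a value below 2, so this is the minimum.

2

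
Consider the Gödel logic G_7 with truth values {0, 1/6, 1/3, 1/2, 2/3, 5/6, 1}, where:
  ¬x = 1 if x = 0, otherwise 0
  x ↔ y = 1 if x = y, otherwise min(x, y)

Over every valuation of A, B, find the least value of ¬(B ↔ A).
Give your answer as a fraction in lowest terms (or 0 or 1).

Take A = 0, B = 0:
B ↔ A = 0 ↔ 0 = 1
¬(B ↔ A) = ¬1 = 0
No assignment yields a value below 0, so this is the minimum.

0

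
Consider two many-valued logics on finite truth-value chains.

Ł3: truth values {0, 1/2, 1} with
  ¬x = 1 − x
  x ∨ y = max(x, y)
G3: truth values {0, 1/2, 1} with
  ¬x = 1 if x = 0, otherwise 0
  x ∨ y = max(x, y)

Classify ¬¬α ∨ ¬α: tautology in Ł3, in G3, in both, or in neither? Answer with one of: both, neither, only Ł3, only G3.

only G3

In Ł3: at α = 1/2 the value is 1/2 — not a tautology.
In G3: every assignment gives 1 — tautology.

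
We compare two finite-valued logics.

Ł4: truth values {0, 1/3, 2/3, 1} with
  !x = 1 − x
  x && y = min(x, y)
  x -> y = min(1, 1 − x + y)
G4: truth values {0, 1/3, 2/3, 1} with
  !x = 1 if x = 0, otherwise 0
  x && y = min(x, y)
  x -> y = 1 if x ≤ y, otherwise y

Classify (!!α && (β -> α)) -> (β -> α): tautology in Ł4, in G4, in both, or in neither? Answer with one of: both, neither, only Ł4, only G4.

In Ł4: every assignment gives 1 — tautology.
In G4: every assignment gives 1 — tautology.

both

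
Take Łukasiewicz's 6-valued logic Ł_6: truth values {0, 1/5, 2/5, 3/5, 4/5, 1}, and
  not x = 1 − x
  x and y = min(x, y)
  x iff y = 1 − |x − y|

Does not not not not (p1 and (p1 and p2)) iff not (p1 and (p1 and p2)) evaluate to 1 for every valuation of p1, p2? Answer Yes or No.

Counterexample: take p1 = 0, p2 = 0.
p1 and p2 = 0 and 0 = 0
p1 and (p1 and p2) = 0 and 0 = 0
not (p1 and (p1 and p2)) = not 0 = 1
not not (p1 and (p1 and p2)) = not 1 = 0
not not not (p1 and (p1 and p2)) = not 0 = 1
not not not not (p1 and (p1 and p2)) = not 1 = 0
not not not not (p1 and (p1 and p2)) iff not (p1 and (p1 and p2)) = 0 iff 1 = 0
This gives 0 ≠ 1.

No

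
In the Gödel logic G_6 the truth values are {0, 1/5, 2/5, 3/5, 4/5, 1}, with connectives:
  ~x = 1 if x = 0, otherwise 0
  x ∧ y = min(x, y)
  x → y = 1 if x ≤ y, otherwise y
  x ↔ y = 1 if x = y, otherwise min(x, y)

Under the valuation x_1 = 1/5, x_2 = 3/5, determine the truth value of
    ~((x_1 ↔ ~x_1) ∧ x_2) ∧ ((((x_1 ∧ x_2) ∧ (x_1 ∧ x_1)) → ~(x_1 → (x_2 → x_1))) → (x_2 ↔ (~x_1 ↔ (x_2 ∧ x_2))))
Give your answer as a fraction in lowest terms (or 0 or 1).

~x_1 = ~1/5 = 0
x_1 ↔ ~x_1 = 1/5 ↔ 0 = 0
(x_1 ↔ ~x_1) ∧ x_2 = 0 ∧ 3/5 = 0
~((x_1 ↔ ~x_1) ∧ x_2) = ~0 = 1
x_1 ∧ x_2 = 1/5 ∧ 3/5 = 1/5
x_1 ∧ x_1 = 1/5 ∧ 1/5 = 1/5
(x_1 ∧ x_2) ∧ (x_1 ∧ x_1) = 1/5 ∧ 1/5 = 1/5
x_2 → x_1 = 3/5 → 1/5 = 1/5
x_1 → (x_2 → x_1) = 1/5 → 1/5 = 1
~(x_1 → (x_2 → x_1)) = ~1 = 0
((x_1 ∧ x_2) ∧ (x_1 ∧ x_1)) → ~(x_1 → (x_2 → x_1)) = 1/5 → 0 = 0
~x_1 = ~1/5 = 0
x_2 ∧ x_2 = 3/5 ∧ 3/5 = 3/5
~x_1 ↔ (x_2 ∧ x_2) = 0 ↔ 3/5 = 0
x_2 ↔ (~x_1 ↔ (x_2 ∧ x_2)) = 3/5 ↔ 0 = 0
(((x_1 ∧ x_2) ∧ (x_1 ∧ x_1)) → ~(x_1 → (x_2 → x_1))) → (x_2 ↔ (~x_1 ↔ (x_2 ∧ x_2))) = 0 → 0 = 1
~((x_1 ↔ ~x_1) ∧ x_2) ∧ ((((x_1 ∧ x_2) ∧ (x_1 ∧ x_1)) → ~(x_1 → (x_2 → x_1))) → (x_2 ↔ (~x_1 ↔ (x_2 ∧ x_2)))) = 1 ∧ 1 = 1

1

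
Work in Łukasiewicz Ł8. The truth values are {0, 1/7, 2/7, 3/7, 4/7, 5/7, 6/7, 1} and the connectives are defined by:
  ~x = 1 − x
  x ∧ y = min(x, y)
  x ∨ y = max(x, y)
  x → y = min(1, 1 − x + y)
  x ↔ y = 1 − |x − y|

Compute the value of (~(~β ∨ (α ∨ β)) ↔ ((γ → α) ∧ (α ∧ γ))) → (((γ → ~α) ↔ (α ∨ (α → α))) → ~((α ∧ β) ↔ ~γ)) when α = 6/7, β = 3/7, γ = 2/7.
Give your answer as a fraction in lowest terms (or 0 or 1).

4/7

~β = ~3/7 = 4/7
α ∨ β = 6/7 ∨ 3/7 = 6/7
~β ∨ (α ∨ β) = 4/7 ∨ 6/7 = 6/7
~(~β ∨ (α ∨ β)) = ~6/7 = 1/7
γ → α = 2/7 → 6/7 = 1
α ∧ γ = 6/7 ∧ 2/7 = 2/7
(γ → α) ∧ (α ∧ γ) = 1 ∧ 2/7 = 2/7
~(~β ∨ (α ∨ β)) ↔ ((γ → α) ∧ (α ∧ γ)) = 1/7 ↔ 2/7 = 6/7
~α = ~6/7 = 1/7
γ → ~α = 2/7 → 1/7 = 6/7
α → α = 6/7 → 6/7 = 1
α ∨ (α → α) = 6/7 ∨ 1 = 1
(γ → ~α) ↔ (α ∨ (α → α)) = 6/7 ↔ 1 = 6/7
α ∧ β = 6/7 ∧ 3/7 = 3/7
~γ = ~2/7 = 5/7
(α ∧ β) ↔ ~γ = 3/7 ↔ 5/7 = 5/7
~((α ∧ β) ↔ ~γ) = ~5/7 = 2/7
((γ → ~α) ↔ (α ∨ (α → α))) → ~((α ∧ β) ↔ ~γ) = 6/7 → 2/7 = 3/7
(~(~β ∨ (α ∨ β)) ↔ ((γ → α) ∧ (α ∧ γ))) → (((γ → ~α) ↔ (α ∨ (α → α))) → ~((α ∧ β) ↔ ~γ)) = 6/7 → 3/7 = 4/7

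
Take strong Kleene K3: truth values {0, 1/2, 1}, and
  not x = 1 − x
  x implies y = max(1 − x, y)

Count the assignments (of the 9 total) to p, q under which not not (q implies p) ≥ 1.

p = 0, q = 0 ↦ 1  ≥
p = 0, q = 1/2 ↦ 1/2  <
p = 0, q = 1 ↦ 0  <
p = 1/2, q = 0 ↦ 1  ≥
p = 1/2, q = 1/2 ↦ 1/2  <
p = 1/2, q = 1 ↦ 1/2  <
p = 1, q = 0 ↦ 1  ≥
p = 1, q = 1/2 ↦ 1  ≥
p = 1, q = 1 ↦ 1  ≥
So 5 of the 9 assignments meet the threshold.

5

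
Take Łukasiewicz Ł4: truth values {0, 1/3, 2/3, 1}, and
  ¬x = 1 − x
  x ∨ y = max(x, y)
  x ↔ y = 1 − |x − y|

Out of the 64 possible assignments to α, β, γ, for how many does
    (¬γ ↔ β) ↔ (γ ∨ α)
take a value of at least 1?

value 1: 20 assignments (counts)
value 2/3: 26 assignments
value 1/3: 12 assignments
value 0: 6 assignments
So 20 of the 64 assignments meet the threshold.

20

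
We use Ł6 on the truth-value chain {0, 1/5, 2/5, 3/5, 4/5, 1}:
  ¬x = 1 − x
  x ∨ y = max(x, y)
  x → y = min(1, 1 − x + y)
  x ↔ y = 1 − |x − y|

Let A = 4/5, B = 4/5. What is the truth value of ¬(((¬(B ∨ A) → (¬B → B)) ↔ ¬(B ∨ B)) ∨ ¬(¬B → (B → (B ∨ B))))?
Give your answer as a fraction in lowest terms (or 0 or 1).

B ∨ A = 4/5 ∨ 4/5 = 4/5
¬(B ∨ A) = ¬4/5 = 1/5
¬B = ¬4/5 = 1/5
¬B → B = 1/5 → 4/5 = 1
¬(B ∨ A) → (¬B → B) = 1/5 → 1 = 1
B ∨ B = 4/5 ∨ 4/5 = 4/5
¬(B ∨ B) = ¬4/5 = 1/5
(¬(B ∨ A) → (¬B → B)) ↔ ¬(B ∨ B) = 1 ↔ 1/5 = 1/5
¬B = ¬4/5 = 1/5
B ∨ B = 4/5 ∨ 4/5 = 4/5
B → (B ∨ B) = 4/5 → 4/5 = 1
¬B → (B → (B ∨ B)) = 1/5 → 1 = 1
¬(¬B → (B → (B ∨ B))) = ¬1 = 0
((¬(B ∨ A) → (¬B → B)) ↔ ¬(B ∨ B)) ∨ ¬(¬B → (B → (B ∨ B))) = 1/5 ∨ 0 = 1/5
¬(((¬(B ∨ A) → (¬B → B)) ↔ ¬(B ∨ B)) ∨ ¬(¬B → (B → (B ∨ B)))) = ¬1/5 = 4/5

4/5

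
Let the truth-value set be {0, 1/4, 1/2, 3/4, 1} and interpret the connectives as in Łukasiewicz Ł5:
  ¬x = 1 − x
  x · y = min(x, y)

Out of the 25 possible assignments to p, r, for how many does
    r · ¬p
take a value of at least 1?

value 1: 1 assignment (counts)
value 3/4: 3 assignments
value 1/2: 5 assignments
value 1/4: 7 assignments
value 0: 9 assignments
So 1 of the 25 assignments meets the threshold.

1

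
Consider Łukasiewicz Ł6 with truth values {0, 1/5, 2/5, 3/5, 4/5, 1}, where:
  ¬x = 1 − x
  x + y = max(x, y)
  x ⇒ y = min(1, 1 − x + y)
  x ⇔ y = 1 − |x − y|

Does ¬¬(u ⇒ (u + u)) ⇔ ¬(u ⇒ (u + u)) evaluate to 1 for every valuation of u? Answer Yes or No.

No

Counterexample: take u = 0.
u + u = 0 + 0 = 0
u ⇒ (u + u) = 0 ⇒ 0 = 1
¬(u ⇒ (u + u)) = ¬1 = 0
¬¬(u ⇒ (u + u)) = ¬0 = 1
¬(u ⇒ (u + u)) = ¬1 = 0
¬¬(u ⇒ (u + u)) ⇔ ¬(u ⇒ (u + u)) = 1 ⇔ 0 = 0
This gives 0 ≠ 1.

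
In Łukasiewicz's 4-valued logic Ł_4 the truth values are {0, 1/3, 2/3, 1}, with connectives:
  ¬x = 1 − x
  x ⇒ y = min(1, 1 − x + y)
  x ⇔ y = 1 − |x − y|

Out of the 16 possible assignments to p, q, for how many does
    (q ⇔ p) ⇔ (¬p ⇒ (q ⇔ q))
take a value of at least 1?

p = 0, q = 0 ↦ 1  ≥
p = 0, q = 1/3 ↦ 2/3  <
p = 0, q = 2/3 ↦ 1/3  <
p = 0, q = 1 ↦ 0  <
p = 1/3, q = 0 ↦ 2/3  <
p = 1/3, q = 1/3 ↦ 1  ≥
p = 1/3, q = 2/3 ↦ 2/3  <
p = 1/3, q = 1 ↦ 1/3  <
p = 2/3, q = 0 ↦ 1/3  <
p = 2/3, q = 1/3 ↦ 2/3  <
p = 2/3, q = 2/3 ↦ 1  ≥
p = 2/3, q = 1 ↦ 2/3  <
p = 1, q = 0 ↦ 0  <
p = 1, q = 1/3 ↦ 1/3  <
p = 1, q = 2/3 ↦ 2/3  <
p = 1, q = 1 ↦ 1  ≥
So 4 of the 16 assignments meet the threshold.

4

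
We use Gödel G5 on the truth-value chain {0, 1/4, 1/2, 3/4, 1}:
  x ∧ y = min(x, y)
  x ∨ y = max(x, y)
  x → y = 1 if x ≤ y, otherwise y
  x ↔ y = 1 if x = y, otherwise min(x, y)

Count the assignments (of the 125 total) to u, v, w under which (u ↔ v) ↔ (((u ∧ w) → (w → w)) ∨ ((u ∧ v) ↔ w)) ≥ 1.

25

value 1: 25 assignments (counts)
value 3/4: 10 assignments
value 1/2: 20 assignments
value 1/4: 30 assignments
value 0: 40 assignments
So 25 of the 125 assignments meet the threshold.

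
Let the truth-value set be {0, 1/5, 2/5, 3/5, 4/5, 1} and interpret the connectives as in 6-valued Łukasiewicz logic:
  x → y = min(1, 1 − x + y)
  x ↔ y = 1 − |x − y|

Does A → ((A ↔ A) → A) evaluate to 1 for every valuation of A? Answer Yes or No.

Yes

A = 0 ↦ 1
A = 1/5 ↦ 1
A = 2/5 ↦ 1
A = 3/5 ↦ 1
A = 4/5 ↦ 1
A = 1 ↦ 1
Every assignment gives a value ≥ 1.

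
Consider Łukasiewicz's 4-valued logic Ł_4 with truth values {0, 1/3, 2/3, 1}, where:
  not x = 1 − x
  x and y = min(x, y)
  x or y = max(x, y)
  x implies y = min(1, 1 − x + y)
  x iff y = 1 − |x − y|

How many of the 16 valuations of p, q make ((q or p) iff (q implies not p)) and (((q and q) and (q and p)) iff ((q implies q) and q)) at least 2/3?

6

p = 0, q = 0 ↦ 0  <
p = 0, q = 1/3 ↦ 1/3  <
p = 0, q = 2/3 ↦ 1/3  <
p = 0, q = 1 ↦ 0  <
p = 1/3, q = 0 ↦ 1/3  <
p = 1/3, q = 1/3 ↦ 1/3  <
p = 1/3, q = 2/3 ↦ 2/3  ≥
p = 1/3, q = 1 ↦ 1/3  <
p = 2/3, q = 0 ↦ 2/3  ≥
p = 2/3, q = 1/3 ↦ 2/3  ≥
p = 2/3, q = 2/3 ↦ 1  ≥
p = 2/3, q = 1 ↦ 1/3  <
p = 1, q = 0 ↦ 1  ≥
p = 1, q = 1/3 ↦ 2/3  ≥
p = 1, q = 2/3 ↦ 1/3  <
p = 1, q = 1 ↦ 0  <
So 6 of the 16 assignments meet the threshold.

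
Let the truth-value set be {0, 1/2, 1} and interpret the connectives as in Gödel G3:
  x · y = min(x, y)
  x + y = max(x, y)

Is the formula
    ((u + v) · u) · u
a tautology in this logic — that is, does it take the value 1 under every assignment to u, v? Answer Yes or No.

Counterexample: take u = 0, v = 0.
u + v = 0 + 0 = 0
(u + v) · u = 0 · 0 = 0
((u + v) · u) · u = 0 · 0 = 0
This gives 0 ≠ 1.

No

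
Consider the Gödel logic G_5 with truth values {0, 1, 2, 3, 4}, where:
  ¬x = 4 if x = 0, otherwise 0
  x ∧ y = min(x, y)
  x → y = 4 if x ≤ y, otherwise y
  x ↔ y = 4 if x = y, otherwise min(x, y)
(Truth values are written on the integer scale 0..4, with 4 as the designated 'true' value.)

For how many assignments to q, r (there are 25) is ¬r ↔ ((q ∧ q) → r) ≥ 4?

value 4: 1 assignment (counts)
value 0: 24 assignments
So 1 of the 25 assignments meets the threshold.

1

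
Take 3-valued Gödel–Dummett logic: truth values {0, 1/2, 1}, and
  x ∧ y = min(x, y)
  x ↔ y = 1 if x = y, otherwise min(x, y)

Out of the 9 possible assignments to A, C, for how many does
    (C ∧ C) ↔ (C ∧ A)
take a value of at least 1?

6

A = 0, C = 0 ↦ 1  ≥
A = 0, C = 1/2 ↦ 0  <
A = 0, C = 1 ↦ 0  <
A = 1/2, C = 0 ↦ 1  ≥
A = 1/2, C = 1/2 ↦ 1  ≥
A = 1/2, C = 1 ↦ 1/2  <
A = 1, C = 0 ↦ 1  ≥
A = 1, C = 1/2 ↦ 1  ≥
A = 1, C = 1 ↦ 1  ≥
So 6 of the 9 assignments meet the threshold.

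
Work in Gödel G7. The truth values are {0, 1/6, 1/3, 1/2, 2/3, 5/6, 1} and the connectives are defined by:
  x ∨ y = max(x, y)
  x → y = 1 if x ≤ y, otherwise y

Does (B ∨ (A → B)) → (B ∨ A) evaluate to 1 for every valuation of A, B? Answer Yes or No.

Counterexample: take A = 0, B = 0.
A → B = 0 → 0 = 1
B ∨ (A → B) = 0 ∨ 1 = 1
B ∨ A = 0 ∨ 0 = 0
(B ∨ (A → B)) → (B ∨ A) = 1 → 0 = 0
This gives 0 ≠ 1.

No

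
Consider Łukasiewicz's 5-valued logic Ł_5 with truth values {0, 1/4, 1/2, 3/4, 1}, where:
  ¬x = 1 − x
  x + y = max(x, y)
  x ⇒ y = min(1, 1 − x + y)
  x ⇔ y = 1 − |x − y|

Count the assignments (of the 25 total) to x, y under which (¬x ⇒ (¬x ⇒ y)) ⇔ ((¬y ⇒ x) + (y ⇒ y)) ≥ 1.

value 1: 19 assignments (counts)
value 3/4: 2 assignments
value 1/2: 2 assignments
value 1/4: 1 assignment
value 0: 1 assignment
So 19 of the 25 assignments meet the threshold.

19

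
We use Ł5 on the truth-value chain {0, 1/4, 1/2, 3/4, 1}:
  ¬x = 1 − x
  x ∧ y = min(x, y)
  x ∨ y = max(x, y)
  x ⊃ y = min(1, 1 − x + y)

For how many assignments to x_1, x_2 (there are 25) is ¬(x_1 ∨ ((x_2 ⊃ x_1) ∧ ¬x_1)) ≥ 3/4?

3

value 1: 1 assignment (counts)
value 3/4: 2 assignments (counts)
value 1/2: 7 assignments
value 1/4: 9 assignments
value 0: 6 assignments
So 3 of the 25 assignments meet the threshold.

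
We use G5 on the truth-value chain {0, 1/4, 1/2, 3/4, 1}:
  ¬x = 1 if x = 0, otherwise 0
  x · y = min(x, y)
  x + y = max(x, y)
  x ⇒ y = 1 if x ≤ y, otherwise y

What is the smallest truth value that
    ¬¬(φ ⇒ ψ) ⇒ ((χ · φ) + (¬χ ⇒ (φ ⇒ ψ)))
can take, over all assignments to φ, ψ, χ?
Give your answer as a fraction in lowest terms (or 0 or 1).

1/4

Take φ = 1/2, ψ = 1/4, χ = 0:
φ ⇒ ψ = 1/2 ⇒ 1/4 = 1/4
¬(φ ⇒ ψ) = ¬1/4 = 0
¬¬(φ ⇒ ψ) = ¬0 = 1
χ · φ = 0 · 1/2 = 0
¬χ = ¬0 = 1
φ ⇒ ψ = 1/2 ⇒ 1/4 = 1/4
¬χ ⇒ (φ ⇒ ψ) = 1 ⇒ 1/4 = 1/4
(χ · φ) + (¬χ ⇒ (φ ⇒ ψ)) = 0 + 1/4 = 1/4
¬¬(φ ⇒ ψ) ⇒ ((χ · φ) + (¬χ ⇒ (φ ⇒ ψ))) = 1 ⇒ 1/4 = 1/4
No assignment yields a value below 1/4, so this is the minimum.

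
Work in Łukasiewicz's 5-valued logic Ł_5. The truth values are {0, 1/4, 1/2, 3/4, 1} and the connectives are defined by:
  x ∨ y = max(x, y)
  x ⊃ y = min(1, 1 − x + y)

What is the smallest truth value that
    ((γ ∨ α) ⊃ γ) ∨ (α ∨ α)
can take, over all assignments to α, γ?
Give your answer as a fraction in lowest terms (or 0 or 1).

1/2

Take α = 1/2, γ = 0:
γ ∨ α = 0 ∨ 1/2 = 1/2
(γ ∨ α) ⊃ γ = 1/2 ⊃ 0 = 1/2
α ∨ α = 1/2 ∨ 1/2 = 1/2
((γ ∨ α) ⊃ γ) ∨ (α ∨ α) = 1/2 ∨ 1/2 = 1/2
No assignment yields a value below 1/2, so this is the minimum.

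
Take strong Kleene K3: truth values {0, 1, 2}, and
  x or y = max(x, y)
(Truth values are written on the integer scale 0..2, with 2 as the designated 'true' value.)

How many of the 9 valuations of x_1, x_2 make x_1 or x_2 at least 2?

5

x_1 = 0, x_2 = 0 ↦ 0  <
x_1 = 0, x_2 = 1 ↦ 1  <
x_1 = 0, x_2 = 2 ↦ 2  ≥
x_1 = 1, x_2 = 0 ↦ 1  <
x_1 = 1, x_2 = 1 ↦ 1  <
x_1 = 1, x_2 = 2 ↦ 2  ≥
x_1 = 2, x_2 = 0 ↦ 2  ≥
x_1 = 2, x_2 = 1 ↦ 2  ≥
x_1 = 2, x_2 = 2 ↦ 2  ≥
So 5 of the 9 assignments meet the threshold.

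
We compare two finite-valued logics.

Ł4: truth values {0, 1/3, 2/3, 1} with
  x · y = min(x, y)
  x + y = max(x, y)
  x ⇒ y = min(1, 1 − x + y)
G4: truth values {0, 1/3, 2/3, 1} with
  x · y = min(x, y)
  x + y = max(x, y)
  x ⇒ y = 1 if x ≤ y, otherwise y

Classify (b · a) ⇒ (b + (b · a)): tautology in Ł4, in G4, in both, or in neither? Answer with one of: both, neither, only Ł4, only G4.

In Ł4: every assignment gives 1 — tautology.
In G4: every assignment gives 1 — tautology.

both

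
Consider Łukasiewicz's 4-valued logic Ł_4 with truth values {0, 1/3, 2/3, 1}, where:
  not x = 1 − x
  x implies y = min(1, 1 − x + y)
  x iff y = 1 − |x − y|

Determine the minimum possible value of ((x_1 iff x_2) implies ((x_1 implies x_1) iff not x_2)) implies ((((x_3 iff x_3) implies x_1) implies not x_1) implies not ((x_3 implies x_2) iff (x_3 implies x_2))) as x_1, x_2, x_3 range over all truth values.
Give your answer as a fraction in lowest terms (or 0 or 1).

0

Take x_1 = 0, x_2 = 0, x_3 = 0:
x_1 iff x_2 = 0 iff 0 = 1
x_1 implies x_1 = 0 implies 0 = 1
not x_2 = not 0 = 1
(x_1 implies x_1) iff not x_2 = 1 iff 1 = 1
(x_1 iff x_2) implies ((x_1 implies x_1) iff not x_2) = 1 implies 1 = 1
x_3 iff x_3 = 0 iff 0 = 1
(x_3 iff x_3) implies x_1 = 1 implies 0 = 0
not x_1 = not 0 = 1
((x_3 iff x_3) implies x_1) implies not x_1 = 0 implies 1 = 1
x_3 implies x_2 = 0 implies 0 = 1
x_3 implies x_2 = 0 implies 0 = 1
(x_3 implies x_2) iff (x_3 implies x_2) = 1 iff 1 = 1
not ((x_3 implies x_2) iff (x_3 implies x_2)) = not 1 = 0
(((x_3 iff x_3) implies x_1) implies not x_1) implies not ((x_3 implies x_2) iff (x_3 implies x_2)) = 1 implies 0 = 0
((x_1 iff x_2) implies ((x_1 implies x_1) iff not x_2)) implies ((((x_3 iff x_3) implies x_1) implies not x_1) implies not ((x_3 implies x_2) iff (x_3 implies x_2))) = 1 implies 0 = 0
No assignment yields a value below 0, so this is the minimum.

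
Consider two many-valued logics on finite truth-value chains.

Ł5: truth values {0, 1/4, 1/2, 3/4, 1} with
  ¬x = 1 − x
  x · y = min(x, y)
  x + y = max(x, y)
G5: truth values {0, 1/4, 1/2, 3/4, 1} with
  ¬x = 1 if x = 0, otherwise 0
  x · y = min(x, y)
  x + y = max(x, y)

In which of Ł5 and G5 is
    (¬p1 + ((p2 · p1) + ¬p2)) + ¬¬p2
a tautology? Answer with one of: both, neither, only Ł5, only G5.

only G5

In Ł5: at p1 = 1/4, p2 = 1/4 the value is 3/4 — not a tautology.
In G5: every assignment gives 1 — tautology.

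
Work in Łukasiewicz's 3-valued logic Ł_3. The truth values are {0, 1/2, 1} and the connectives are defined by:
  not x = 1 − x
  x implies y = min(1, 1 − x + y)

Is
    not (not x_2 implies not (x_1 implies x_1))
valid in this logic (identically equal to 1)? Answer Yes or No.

No

Counterexample: take x_1 = 0, x_2 = 1/2.
not x_2 = not 1/2 = 1/2
x_1 implies x_1 = 0 implies 0 = 1
not (x_1 implies x_1) = not 1 = 0
not x_2 implies not (x_1 implies x_1) = 1/2 implies 0 = 1/2
not (not x_2 implies not (x_1 implies x_1)) = not 1/2 = 1/2
This gives 1/2 ≠ 1.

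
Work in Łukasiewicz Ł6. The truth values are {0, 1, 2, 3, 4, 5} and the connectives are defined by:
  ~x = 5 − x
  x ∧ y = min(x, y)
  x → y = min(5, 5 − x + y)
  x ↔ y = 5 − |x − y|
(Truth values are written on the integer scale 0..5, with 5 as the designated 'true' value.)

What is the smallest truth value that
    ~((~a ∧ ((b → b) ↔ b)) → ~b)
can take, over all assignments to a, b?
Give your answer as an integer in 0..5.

Take a = 0, b = 0:
~a = ~0 = 5
b → b = 0 → 0 = 5
(b → b) ↔ b = 5 ↔ 0 = 0
~a ∧ ((b → b) ↔ b) = 5 ∧ 0 = 0
~b = ~0 = 5
(~a ∧ ((b → b) ↔ b)) → ~b = 0 → 5 = 5
~((~a ∧ ((b → b) ↔ b)) → ~b) = ~5 = 0
No assignment yields a value below 0, so this is the minimum.

0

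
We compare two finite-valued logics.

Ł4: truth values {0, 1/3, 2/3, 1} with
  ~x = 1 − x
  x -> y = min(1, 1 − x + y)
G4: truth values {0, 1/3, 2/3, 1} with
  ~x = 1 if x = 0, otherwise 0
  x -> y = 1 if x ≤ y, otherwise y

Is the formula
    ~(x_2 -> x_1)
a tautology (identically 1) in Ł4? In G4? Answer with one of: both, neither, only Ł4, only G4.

neither

In Ł4: at x_1 = 0, x_2 = 0 the value is 0 — not a tautology.
In G4: at x_1 = 0, x_2 = 0 the value is 0 — not a tautology.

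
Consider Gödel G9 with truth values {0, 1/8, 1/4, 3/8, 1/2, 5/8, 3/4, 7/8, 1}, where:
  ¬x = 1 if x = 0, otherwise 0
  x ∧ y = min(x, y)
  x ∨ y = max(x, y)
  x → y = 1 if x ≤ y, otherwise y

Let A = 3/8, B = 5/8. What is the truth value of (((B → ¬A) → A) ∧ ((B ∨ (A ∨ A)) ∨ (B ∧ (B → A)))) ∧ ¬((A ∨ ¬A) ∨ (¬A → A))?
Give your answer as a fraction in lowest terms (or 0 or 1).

¬A = ¬3/8 = 0
B → ¬A = 5/8 → 0 = 0
(B → ¬A) → A = 0 → 3/8 = 1
A ∨ A = 3/8 ∨ 3/8 = 3/8
B ∨ (A ∨ A) = 5/8 ∨ 3/8 = 5/8
B → A = 5/8 → 3/8 = 3/8
B ∧ (B → A) = 5/8 ∧ 3/8 = 3/8
(B ∨ (A ∨ A)) ∨ (B ∧ (B → A)) = 5/8 ∨ 3/8 = 5/8
((B → ¬A) → A) ∧ ((B ∨ (A ∨ A)) ∨ (B ∧ (B → A))) = 1 ∧ 5/8 = 5/8
¬A = ¬3/8 = 0
A ∨ ¬A = 3/8 ∨ 0 = 3/8
¬A = ¬3/8 = 0
¬A → A = 0 → 3/8 = 1
(A ∨ ¬A) ∨ (¬A → A) = 3/8 ∨ 1 = 1
¬((A ∨ ¬A) ∨ (¬A → A)) = ¬1 = 0
(((B → ¬A) → A) ∧ ((B ∨ (A ∨ A)) ∨ (B ∧ (B → A)))) ∧ ¬((A ∨ ¬A) ∨ (¬A → A)) = 5/8 ∧ 0 = 0

0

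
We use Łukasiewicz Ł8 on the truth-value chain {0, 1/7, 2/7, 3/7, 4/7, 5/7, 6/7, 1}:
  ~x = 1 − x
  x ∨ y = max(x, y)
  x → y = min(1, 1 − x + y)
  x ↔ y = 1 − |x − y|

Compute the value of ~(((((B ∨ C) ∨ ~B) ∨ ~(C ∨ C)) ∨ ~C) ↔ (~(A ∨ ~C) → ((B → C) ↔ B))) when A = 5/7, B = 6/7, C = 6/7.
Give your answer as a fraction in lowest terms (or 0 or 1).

1/7

B ∨ C = 6/7 ∨ 6/7 = 6/7
~B = ~6/7 = 1/7
(B ∨ C) ∨ ~B = 6/7 ∨ 1/7 = 6/7
C ∨ C = 6/7 ∨ 6/7 = 6/7
~(C ∨ C) = ~6/7 = 1/7
((B ∨ C) ∨ ~B) ∨ ~(C ∨ C) = 6/7 ∨ 1/7 = 6/7
~C = ~6/7 = 1/7
(((B ∨ C) ∨ ~B) ∨ ~(C ∨ C)) ∨ ~C = 6/7 ∨ 1/7 = 6/7
~C = ~6/7 = 1/7
A ∨ ~C = 5/7 ∨ 1/7 = 5/7
~(A ∨ ~C) = ~5/7 = 2/7
B → C = 6/7 → 6/7 = 1
(B → C) ↔ B = 1 ↔ 6/7 = 6/7
~(A ∨ ~C) → ((B → C) ↔ B) = 2/7 → 6/7 = 1
((((B ∨ C) ∨ ~B) ∨ ~(C ∨ C)) ∨ ~C) ↔ (~(A ∨ ~C) → ((B → C) ↔ B)) = 6/7 ↔ 1 = 6/7
~(((((B ∨ C) ∨ ~B) ∨ ~(C ∨ C)) ∨ ~C) ↔ (~(A ∨ ~C) → ((B → C) ↔ B))) = ~6/7 = 1/7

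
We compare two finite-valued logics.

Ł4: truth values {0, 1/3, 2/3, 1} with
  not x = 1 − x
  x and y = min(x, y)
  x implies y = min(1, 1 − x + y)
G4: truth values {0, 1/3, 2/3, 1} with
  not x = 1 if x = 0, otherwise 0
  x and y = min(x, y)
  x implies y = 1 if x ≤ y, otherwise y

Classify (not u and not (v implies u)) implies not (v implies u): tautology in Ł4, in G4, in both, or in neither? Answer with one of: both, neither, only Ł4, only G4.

In Ł4: every assignment gives 1 — tautology.
In G4: every assignment gives 1 — tautology.

both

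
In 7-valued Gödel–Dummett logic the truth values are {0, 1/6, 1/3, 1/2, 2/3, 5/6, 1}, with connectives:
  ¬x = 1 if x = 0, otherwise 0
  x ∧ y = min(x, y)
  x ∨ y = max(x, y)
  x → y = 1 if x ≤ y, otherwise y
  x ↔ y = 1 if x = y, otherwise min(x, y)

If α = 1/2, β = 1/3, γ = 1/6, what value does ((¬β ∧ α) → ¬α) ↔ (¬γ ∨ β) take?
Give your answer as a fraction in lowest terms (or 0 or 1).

1/3

¬β = ¬1/3 = 0
¬β ∧ α = 0 ∧ 1/2 = 0
¬α = ¬1/2 = 0
(¬β ∧ α) → ¬α = 0 → 0 = 1
¬γ = ¬1/6 = 0
¬γ ∨ β = 0 ∨ 1/3 = 1/3
((¬β ∧ α) → ¬α) ↔ (¬γ ∨ β) = 1 ↔ 1/3 = 1/3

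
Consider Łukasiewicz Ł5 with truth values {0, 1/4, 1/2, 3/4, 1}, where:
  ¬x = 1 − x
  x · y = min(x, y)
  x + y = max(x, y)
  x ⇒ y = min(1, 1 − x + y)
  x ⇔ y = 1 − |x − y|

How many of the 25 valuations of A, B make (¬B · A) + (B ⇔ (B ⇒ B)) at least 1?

value 1: 6 assignments (counts)
value 3/4: 8 assignments
value 1/2: 7 assignments
value 1/4: 3 assignments
value 0: 1 assignment
So 6 of the 25 assignments meet the threshold.

6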